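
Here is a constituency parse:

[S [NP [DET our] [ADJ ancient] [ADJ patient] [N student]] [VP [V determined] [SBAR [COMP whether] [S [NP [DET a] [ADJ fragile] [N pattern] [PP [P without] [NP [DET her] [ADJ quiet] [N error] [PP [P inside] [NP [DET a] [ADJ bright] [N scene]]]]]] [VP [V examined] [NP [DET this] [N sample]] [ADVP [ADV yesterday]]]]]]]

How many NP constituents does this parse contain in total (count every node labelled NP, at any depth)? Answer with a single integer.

5

Listing each NP by its span: [NP our ancient patient student]; [NP a fragile pattern without her quiet error inside a bright scene]; [NP her quiet error inside a bright scene]; [NP a bright scene]; [NP this sample] — that makes 5.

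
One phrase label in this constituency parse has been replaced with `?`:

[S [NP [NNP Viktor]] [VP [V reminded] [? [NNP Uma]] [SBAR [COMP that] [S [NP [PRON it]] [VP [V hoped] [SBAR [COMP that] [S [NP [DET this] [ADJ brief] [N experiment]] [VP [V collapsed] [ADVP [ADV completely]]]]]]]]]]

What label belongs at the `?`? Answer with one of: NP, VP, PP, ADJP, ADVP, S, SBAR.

NP

The `?` node immediately contains: NNP 'Uma'. That is the internal structure of a noun phrase, so the label is NP.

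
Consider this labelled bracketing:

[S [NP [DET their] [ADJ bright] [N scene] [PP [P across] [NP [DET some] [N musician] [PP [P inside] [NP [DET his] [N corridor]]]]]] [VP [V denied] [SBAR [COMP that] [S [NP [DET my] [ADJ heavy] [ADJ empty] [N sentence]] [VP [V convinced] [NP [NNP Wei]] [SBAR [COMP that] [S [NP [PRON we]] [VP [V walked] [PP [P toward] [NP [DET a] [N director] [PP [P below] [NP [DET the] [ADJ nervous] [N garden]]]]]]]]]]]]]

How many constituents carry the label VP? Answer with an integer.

3

The VP constituents are: [VP denied that my heavy empty sentence convinced Wei that we walked toward a director below the nervous garden]; [VP convinced Wei that we walked toward a director below the nervous garden]; [VP walked toward a director below the nervous garden]. Total: 3.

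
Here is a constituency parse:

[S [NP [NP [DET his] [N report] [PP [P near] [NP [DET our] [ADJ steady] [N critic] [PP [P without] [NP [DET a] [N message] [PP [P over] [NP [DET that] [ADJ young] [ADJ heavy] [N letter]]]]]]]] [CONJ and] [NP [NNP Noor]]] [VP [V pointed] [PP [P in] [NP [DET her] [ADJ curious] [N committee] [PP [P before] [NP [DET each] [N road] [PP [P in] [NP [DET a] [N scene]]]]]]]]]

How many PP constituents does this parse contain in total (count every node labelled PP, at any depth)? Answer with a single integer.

6

Listing each PP by its span: [PP near our steady critic without a message over that young heavy letter]; [PP without a message over that young heavy letter]; [PP over that young heavy letter]; [PP in her curious committee before each road in a scene]; [PP before each road in a scene]; [PP in a scene] — that makes 6.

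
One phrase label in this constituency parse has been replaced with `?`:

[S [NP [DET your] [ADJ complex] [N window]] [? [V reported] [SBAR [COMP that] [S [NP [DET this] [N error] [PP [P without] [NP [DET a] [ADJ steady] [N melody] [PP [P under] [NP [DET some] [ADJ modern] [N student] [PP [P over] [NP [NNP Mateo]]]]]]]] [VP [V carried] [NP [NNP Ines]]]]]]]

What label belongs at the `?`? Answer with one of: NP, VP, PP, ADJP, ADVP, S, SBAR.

VP

The `?` node immediately contains: V 'reported', SBAR. That is the internal structure of a verb phrase, so the label is VP.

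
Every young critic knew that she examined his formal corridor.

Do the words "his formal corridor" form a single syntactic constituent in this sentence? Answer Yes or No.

Yes

These words form the whole noun phrase headed by "corridor", so yes — one constituent.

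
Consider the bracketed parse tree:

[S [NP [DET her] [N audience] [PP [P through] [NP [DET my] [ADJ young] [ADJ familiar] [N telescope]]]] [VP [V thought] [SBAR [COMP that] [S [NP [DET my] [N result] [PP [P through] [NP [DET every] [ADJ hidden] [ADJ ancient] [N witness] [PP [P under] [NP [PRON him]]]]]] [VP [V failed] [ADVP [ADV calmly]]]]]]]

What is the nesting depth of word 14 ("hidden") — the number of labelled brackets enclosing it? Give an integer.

The word sits inside ADJ, which is inside NP, inside PP, inside NP, inside S, inside SBAR, inside VP, inside S — 8 brackets in all.

8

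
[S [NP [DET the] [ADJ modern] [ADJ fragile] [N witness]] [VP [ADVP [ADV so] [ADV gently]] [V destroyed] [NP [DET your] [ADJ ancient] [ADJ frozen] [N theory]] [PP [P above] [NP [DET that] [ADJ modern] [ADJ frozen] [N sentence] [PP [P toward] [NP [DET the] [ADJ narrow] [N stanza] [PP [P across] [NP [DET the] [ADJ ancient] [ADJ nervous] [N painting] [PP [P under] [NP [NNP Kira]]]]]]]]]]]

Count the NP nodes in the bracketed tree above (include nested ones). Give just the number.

6

Scanning left to right, an opening `[NP` appears at word positions 1, 8, 13, 18, 22, 27 — 6 in total.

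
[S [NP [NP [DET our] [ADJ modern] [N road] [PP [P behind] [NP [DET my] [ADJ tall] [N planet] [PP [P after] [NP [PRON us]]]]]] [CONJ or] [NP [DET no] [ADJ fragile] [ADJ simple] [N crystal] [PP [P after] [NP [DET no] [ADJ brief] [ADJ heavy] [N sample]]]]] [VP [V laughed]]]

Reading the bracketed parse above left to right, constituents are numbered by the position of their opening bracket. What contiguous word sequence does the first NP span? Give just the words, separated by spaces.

In left-to-right order the NP constituents are "our modern road behind my tall planet after us or no fragile simple crystal after no brief heavy sample"; "our modern road behind my tall planet after us"; "my tall planet after us"; "us"; "no fragile simple crystal after no brief heavy sample"; "no brief heavy sample". Number 1 is "our modern road behind my tall planet after us or no fragile simple crystal after no brief heavy sample".

our modern road behind my tall planet after us or no fragile simple crystal after no brief heavy sample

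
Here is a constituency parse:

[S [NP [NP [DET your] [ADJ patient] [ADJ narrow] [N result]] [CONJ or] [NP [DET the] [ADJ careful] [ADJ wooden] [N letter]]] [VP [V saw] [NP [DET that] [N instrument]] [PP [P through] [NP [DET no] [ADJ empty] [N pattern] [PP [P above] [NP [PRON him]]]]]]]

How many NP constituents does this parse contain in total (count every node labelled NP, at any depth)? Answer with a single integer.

6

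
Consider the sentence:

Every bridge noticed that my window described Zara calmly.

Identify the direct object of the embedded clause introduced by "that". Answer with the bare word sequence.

The verb of the embedded clause introduced by "that" is "described"; its direct object is the NP "Zara".

Zara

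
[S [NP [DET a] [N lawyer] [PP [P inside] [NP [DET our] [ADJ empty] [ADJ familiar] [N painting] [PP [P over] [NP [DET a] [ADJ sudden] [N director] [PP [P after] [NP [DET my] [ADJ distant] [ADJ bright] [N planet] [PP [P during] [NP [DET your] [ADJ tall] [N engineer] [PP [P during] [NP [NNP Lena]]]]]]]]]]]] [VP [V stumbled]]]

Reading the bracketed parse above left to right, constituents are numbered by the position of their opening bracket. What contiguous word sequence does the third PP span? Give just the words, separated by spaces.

The PP opening brackets appear, in order, over: "inside our empty familiar painting over a sudden director after my distant bright planet during your tall engineer during Lena"; "over a sudden director after my distant bright planet during your tall engineer during Lena"; "after my distant bright planet during your tall engineer during Lena"; "during your tall engineer during Lena"; "during Lena". The third one spans "after my distant bright planet during your tall engineer during Lena".

after my distant bright planet during your tall engineer during Lena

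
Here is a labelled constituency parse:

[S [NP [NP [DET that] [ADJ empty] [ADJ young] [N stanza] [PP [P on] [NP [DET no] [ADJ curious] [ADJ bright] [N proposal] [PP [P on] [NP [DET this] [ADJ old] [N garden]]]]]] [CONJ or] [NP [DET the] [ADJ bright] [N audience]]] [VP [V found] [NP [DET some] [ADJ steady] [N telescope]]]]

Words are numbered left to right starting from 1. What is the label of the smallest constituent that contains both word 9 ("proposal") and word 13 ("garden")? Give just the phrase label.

NP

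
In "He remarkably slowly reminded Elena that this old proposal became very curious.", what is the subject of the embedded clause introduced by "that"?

this old proposal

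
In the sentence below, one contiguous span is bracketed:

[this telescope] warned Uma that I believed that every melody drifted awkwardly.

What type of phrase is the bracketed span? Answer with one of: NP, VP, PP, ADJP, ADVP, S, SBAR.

The span is built around the noun "telescope" — a noun phrase (NP).

NP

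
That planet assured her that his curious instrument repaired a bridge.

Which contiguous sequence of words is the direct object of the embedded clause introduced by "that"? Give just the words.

The verb of the embedded clause introduced by "that" is "repaired"; its direct object is the NP "a bridge".

a bridge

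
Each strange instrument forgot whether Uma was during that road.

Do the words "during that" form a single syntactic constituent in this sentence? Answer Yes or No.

No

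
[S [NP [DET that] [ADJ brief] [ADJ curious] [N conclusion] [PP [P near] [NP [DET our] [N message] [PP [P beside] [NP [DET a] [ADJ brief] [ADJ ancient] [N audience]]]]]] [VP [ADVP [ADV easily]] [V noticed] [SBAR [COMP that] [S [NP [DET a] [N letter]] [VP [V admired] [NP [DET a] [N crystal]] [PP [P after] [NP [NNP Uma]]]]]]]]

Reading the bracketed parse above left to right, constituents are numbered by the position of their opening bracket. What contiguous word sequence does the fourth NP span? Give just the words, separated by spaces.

a letter

Opening `[NP` markers occur at word positions 1, 6, 9, 16, 19, 22; the fourth of these opens the constituent [NP a letter].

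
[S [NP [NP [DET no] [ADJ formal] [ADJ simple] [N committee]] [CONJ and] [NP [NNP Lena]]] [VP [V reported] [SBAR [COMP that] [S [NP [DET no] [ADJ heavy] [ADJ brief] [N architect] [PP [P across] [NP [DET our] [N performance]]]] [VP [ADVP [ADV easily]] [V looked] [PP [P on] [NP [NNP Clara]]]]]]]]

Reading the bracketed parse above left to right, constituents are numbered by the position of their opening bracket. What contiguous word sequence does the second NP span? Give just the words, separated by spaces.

no formal simple committee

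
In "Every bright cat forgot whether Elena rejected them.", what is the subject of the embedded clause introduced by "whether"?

The subject of the embedded clause introduced by "whether" is the NP immediately before the verb "rejected": "Elena".

Elena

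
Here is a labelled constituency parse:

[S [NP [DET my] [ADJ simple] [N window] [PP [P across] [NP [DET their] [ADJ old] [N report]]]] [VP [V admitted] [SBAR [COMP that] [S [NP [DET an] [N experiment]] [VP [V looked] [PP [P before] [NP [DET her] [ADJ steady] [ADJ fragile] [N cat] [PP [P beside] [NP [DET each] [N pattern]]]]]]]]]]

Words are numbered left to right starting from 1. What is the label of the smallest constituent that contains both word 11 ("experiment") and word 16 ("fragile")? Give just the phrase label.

S

The smallest bracket enclosing both words is [S an experiment looked before her steady fragile cat beside each pattern], so the label is S.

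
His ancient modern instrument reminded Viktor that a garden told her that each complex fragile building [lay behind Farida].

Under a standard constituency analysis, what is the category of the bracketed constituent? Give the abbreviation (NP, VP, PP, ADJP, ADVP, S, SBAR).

VP

The bracketed span "lay behind Farida" is headed by "lay", making it a verb phrase (VP).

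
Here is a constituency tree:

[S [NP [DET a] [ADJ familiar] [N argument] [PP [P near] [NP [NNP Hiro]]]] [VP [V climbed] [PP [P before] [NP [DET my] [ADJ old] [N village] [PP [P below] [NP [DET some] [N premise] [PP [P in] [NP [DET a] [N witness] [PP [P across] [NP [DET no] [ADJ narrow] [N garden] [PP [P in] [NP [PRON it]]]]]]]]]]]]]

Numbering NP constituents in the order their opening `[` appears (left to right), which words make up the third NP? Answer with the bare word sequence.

In left-to-right order the NP constituents are "a familiar argument near Hiro"; "Hiro"; "my old village below some premise in a witness across no narrow garden in it"; "some premise in a witness across no narrow garden in it"; "a witness across no narrow garden in it"; "no narrow garden in it"; "it". Number 3 is "my old village below some premise in a witness across no narrow garden in it".

my old village below some premise in a witness across no narrow garden in it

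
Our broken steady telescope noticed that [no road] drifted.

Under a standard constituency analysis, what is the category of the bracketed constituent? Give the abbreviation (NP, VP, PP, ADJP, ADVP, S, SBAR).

NP

"road" is the head of the bracketed span, so the span is a noun phrase: NP.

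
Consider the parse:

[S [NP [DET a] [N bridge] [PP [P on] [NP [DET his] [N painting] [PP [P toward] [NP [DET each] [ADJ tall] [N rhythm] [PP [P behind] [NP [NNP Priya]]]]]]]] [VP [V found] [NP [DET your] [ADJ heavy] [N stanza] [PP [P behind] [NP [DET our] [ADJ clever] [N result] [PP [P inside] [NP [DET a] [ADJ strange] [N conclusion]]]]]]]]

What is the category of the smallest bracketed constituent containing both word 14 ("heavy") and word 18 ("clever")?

Word 14 lies under S → VP → NP → ADJ; word 18 lies under S → VP → NP → PP → NP → ADJ. The lowest shared node is the NP.

NP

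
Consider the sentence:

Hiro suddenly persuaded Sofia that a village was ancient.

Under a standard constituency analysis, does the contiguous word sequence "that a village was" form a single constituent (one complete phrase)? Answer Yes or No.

No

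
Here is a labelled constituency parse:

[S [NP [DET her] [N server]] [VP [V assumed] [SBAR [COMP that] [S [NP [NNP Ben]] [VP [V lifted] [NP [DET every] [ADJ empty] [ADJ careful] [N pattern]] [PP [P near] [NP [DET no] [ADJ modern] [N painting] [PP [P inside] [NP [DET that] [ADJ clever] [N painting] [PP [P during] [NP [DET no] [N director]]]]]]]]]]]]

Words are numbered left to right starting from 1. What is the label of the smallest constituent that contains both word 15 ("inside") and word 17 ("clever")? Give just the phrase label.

PP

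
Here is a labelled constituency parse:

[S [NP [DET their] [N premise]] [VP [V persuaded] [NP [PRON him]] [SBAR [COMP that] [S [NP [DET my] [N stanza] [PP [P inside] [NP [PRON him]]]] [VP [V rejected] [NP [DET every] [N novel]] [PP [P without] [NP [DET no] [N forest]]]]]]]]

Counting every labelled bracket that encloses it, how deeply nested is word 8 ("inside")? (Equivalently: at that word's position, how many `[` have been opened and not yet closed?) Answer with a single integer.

7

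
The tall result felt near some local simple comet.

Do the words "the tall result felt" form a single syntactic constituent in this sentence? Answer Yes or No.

No

"the" belongs to the noun phrase "the tall result" while "felt" belongs to the verb phrase "felt near some local simple comet"; a span that runs across that boundary is not a single phrase.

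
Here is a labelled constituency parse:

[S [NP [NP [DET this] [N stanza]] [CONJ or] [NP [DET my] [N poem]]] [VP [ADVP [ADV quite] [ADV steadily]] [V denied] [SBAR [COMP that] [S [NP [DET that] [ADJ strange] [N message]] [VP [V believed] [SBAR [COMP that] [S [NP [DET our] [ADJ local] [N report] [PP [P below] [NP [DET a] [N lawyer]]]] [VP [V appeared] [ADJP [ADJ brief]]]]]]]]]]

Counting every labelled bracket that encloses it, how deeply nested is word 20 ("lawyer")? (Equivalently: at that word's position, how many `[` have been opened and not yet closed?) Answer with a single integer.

11

The word sits inside N, which is inside NP, inside PP, inside NP, inside S, inside SBAR, inside VP, inside S, inside SBAR, inside VP, inside S — 11 brackets in all.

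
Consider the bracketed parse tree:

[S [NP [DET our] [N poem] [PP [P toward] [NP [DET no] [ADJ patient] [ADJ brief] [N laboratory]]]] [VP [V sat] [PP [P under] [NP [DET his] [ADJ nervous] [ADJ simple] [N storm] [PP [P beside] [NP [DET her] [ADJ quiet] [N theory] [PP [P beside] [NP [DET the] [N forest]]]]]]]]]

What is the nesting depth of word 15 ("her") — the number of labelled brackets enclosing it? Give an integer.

7

The word sits inside DET, which is inside NP, inside PP, inside NP, inside PP, inside VP, inside S — 7 brackets in all.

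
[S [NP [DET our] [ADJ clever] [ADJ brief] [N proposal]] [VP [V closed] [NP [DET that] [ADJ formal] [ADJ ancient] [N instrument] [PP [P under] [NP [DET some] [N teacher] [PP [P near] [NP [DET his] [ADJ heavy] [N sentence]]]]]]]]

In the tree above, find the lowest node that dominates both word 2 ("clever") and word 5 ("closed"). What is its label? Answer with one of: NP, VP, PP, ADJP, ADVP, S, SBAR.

S

Word 2 lies under S → NP → ADJ; word 5 lies under S → VP → V. The lowest shared node is the S.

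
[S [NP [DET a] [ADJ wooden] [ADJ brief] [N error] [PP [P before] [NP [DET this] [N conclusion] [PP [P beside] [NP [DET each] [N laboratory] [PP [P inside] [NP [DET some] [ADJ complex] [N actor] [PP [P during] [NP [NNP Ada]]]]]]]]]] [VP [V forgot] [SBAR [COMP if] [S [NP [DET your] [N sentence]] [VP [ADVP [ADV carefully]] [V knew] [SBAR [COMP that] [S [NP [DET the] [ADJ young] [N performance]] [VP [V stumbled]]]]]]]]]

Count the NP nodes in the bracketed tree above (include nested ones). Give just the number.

7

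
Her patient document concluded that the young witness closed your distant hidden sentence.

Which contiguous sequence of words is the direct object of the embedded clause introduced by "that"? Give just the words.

your distant hidden sentence

Within the embedded clause introduced by "that", the direct object of "closed" is "your distant hidden sentence".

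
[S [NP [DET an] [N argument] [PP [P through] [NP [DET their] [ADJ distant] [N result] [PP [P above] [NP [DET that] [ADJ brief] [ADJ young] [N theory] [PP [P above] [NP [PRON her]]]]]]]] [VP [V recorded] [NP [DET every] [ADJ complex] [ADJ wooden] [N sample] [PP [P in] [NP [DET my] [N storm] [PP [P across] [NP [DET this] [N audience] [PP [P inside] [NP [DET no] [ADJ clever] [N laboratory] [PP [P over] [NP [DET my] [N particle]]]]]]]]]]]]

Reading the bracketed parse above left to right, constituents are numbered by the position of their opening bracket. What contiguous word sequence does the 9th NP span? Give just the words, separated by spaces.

my particle

The NP opening brackets appear, in order, over: "an argument through their distant result above that brief young theory above her"; "their distant result above that brief young theory above her"; "that brief young theory above her"; "her"; "every complex wooden sample in my storm across this audience inside no clever laboratory over my particle"; "my storm across this audience inside no clever laboratory over my particle"; "this audience inside no clever laboratory over my particle"; "no clever laboratory over my particle"; "my particle". The 9th one spans "my particle".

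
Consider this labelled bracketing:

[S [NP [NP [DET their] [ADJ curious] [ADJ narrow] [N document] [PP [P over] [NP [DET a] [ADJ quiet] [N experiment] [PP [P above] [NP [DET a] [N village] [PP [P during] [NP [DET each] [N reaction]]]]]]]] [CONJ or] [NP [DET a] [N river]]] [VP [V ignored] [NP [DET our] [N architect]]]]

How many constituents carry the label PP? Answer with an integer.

3

The PP constituents are: [PP over a quiet experiment above a village during each reaction]; [PP above a village during each reaction]; [PP during each reaction]. Total: 3.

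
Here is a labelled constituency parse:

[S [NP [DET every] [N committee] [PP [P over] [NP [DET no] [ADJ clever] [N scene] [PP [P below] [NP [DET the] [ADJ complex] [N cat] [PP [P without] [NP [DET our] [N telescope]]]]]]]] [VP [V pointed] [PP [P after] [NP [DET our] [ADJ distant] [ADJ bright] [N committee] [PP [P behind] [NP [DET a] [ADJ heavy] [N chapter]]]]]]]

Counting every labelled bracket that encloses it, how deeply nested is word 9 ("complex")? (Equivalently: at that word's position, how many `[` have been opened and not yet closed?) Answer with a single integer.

7

Counting open brackets not yet closed at "complex": [S [NP [PP [NP [PP [NP [ADJ = 7.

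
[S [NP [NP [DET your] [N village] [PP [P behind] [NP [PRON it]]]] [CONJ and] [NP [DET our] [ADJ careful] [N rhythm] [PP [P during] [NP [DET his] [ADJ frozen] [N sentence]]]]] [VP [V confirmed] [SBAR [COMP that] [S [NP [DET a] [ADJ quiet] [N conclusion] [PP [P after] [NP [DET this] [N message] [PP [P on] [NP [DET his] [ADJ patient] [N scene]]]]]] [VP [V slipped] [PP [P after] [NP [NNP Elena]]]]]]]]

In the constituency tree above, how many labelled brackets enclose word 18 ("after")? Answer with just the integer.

Counting open brackets not yet closed at "after": [S [VP [SBAR [S [NP [PP [P = 7.

7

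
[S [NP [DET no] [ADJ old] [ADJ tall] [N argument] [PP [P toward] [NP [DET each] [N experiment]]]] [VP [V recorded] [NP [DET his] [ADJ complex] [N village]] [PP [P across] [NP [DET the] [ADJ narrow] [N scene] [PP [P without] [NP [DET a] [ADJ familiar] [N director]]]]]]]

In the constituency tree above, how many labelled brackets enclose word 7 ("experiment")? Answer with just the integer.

5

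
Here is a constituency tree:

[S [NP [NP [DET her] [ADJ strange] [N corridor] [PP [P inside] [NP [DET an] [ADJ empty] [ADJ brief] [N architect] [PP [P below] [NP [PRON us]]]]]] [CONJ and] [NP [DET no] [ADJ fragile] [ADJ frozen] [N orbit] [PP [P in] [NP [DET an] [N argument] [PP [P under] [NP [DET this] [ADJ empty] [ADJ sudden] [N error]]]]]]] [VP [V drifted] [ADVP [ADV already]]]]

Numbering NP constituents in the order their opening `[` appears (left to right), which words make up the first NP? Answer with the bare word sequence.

her strange corridor inside an empty brief architect below us and no fragile frozen orbit in an argument under this empty sudden error

Opening `[NP` markers occur at word positions 1, 1, 5, 10, 12, 17, 20; the first of these opens the constituent [NP her strange corridor inside an empty brief architect below us and no fragile frozen orbit in an argument under this empty sudden error].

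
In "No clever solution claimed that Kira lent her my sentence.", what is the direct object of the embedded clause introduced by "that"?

Within the embedded clause introduced by "that", the direct object of "lent" is "my sentence".

my sentence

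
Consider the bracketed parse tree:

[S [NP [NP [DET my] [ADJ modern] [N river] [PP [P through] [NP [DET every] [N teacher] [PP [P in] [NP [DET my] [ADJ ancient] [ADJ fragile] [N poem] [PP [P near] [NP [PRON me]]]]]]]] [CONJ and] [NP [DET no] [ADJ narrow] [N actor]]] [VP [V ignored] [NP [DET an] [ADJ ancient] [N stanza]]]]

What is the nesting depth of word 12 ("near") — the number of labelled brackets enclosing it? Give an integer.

9

The word sits inside P, which is inside PP, inside NP, inside PP, inside NP, inside PP, inside NP, inside NP, inside S — 9 brackets in all.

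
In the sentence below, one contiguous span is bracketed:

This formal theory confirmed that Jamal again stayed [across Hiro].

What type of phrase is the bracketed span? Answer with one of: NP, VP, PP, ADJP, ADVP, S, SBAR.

"across" is the head of the bracketed span, so the span is a prepositional phrase: PP.

PP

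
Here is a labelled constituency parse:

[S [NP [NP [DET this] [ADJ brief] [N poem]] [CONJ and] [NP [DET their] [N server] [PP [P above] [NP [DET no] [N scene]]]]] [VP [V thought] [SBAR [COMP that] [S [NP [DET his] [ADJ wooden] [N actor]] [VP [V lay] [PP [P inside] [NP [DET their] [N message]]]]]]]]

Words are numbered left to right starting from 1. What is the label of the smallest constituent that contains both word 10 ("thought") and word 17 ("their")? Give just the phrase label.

VP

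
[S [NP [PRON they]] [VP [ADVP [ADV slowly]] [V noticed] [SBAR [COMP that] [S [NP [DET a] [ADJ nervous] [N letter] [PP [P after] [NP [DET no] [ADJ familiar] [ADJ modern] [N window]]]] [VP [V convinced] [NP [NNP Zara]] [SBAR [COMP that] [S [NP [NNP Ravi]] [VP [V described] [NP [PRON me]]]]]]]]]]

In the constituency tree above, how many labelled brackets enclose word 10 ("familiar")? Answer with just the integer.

8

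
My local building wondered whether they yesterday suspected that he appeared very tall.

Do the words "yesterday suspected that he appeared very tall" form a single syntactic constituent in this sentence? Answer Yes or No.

Yes

The sequence corresponds to a single VP node — the verb phrase "yesterday suspected that he appeared very tall".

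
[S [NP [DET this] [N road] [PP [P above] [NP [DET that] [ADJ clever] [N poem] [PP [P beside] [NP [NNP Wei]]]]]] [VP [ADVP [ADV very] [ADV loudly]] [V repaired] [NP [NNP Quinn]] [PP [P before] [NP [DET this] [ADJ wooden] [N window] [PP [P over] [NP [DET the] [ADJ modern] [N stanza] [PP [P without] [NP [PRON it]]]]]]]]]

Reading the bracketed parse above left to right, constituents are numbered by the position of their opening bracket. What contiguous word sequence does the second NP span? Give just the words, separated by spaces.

that clever poem beside Wei

Opening `[NP` markers occur at word positions 1, 4, 8, 12, 14, 18, 22; the second of these opens the constituent [NP that clever poem beside Wei].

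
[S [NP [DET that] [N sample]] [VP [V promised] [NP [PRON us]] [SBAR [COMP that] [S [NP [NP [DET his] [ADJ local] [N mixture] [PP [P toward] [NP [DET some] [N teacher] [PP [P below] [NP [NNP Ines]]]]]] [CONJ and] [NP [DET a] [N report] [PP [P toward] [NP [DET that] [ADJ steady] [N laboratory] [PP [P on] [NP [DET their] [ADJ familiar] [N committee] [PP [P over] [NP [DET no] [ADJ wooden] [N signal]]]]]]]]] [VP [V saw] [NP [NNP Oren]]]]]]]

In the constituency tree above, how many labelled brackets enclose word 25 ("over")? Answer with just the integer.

12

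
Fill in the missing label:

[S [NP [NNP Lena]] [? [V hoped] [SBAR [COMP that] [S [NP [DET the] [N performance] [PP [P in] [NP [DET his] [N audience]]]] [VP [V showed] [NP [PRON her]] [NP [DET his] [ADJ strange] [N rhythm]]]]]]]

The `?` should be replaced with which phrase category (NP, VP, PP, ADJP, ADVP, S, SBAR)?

VP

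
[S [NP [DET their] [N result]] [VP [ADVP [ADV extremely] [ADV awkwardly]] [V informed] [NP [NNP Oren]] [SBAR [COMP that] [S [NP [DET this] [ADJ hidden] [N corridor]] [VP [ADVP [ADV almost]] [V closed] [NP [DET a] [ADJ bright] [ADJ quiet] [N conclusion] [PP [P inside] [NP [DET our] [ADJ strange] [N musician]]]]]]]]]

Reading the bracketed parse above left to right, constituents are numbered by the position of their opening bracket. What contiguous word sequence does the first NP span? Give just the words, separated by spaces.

their result

The NP opening brackets appear, in order, over: "their result"; "Oren"; "this hidden corridor"; "a bright quiet conclusion inside our strange musician"; "our strange musician". The first one spans "their result".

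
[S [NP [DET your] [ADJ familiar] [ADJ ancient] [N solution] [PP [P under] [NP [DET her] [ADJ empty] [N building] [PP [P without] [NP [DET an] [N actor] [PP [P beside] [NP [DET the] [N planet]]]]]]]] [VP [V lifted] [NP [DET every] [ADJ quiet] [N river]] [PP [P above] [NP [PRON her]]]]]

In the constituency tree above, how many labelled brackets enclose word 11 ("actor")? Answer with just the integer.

The word sits inside N, which is inside NP, inside PP, inside NP, inside PP, inside NP, inside S — 7 brackets in all.

7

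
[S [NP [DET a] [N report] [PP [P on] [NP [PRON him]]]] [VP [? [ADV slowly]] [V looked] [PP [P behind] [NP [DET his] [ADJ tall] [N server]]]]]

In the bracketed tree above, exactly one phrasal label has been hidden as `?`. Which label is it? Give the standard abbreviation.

ADVP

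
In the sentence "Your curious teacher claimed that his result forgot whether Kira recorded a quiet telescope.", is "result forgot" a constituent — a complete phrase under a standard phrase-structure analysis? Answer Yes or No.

No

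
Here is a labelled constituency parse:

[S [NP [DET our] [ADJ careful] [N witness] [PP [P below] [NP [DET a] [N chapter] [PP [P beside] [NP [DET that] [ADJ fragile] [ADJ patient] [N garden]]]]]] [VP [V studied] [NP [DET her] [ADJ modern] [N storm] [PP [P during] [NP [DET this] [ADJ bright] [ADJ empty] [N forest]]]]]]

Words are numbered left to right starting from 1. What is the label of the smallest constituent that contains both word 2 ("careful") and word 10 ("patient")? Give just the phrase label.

NP

Both words fall inside [NP our careful witness below a chapter beside that fragile patient garden] (words 1–11), and no smaller constituent contains them both. Label: NP.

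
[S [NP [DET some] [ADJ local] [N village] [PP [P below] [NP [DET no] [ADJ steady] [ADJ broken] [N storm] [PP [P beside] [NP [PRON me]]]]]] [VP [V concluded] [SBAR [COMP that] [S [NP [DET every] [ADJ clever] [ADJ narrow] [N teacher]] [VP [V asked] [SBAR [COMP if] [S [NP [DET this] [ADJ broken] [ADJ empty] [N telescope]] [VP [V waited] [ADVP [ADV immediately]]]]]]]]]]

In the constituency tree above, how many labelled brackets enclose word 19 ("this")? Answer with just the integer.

9

Path from the root down to the word: S → VP → SBAR → S → VP → SBAR → S → NP → DET. That is 9 enclosing brackets.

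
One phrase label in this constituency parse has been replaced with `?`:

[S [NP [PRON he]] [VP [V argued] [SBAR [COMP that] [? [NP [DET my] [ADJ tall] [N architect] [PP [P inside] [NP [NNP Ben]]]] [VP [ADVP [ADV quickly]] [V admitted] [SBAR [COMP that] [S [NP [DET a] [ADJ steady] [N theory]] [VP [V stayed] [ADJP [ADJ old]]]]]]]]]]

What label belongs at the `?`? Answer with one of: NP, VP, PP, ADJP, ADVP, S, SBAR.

S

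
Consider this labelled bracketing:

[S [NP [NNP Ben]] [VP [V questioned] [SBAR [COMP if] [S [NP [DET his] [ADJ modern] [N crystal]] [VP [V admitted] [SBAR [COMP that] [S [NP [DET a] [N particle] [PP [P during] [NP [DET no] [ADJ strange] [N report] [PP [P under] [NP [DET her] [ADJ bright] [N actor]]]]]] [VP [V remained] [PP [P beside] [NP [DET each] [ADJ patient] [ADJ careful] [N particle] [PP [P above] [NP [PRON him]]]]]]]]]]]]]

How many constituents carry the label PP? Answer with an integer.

4

Listing each PP by its span: [PP during no strange report under her bright actor]; [PP under her bright actor]; [PP beside each patient careful particle above him]; [PP above him] — that makes 4.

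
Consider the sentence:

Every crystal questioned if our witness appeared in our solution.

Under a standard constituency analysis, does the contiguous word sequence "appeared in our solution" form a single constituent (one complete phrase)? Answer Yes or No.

Yes

These words form the whole verb phrase headed by "appeared", so yes — one constituent.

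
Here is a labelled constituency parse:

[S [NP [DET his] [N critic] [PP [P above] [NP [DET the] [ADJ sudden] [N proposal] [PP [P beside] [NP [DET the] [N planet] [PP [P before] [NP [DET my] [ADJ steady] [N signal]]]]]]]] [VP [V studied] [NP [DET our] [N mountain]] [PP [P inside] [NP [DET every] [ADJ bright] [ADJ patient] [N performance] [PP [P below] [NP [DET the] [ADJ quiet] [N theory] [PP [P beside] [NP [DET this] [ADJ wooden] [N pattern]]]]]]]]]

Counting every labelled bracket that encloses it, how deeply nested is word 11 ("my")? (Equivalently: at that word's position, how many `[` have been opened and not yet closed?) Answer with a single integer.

9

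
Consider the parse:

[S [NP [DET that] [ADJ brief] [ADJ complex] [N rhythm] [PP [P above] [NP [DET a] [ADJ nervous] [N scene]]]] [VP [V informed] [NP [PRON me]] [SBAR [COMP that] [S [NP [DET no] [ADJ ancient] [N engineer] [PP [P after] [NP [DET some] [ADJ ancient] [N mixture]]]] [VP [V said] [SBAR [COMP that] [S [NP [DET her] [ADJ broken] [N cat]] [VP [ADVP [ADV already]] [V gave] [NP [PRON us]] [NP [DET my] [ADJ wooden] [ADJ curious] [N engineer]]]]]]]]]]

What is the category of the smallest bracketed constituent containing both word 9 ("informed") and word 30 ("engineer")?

The smallest bracket enclosing both words is [VP informed me that no ancient engineer after some ancient mixture said that her broken cat already gave us my wooden curious engineer], so the label is VP.

VP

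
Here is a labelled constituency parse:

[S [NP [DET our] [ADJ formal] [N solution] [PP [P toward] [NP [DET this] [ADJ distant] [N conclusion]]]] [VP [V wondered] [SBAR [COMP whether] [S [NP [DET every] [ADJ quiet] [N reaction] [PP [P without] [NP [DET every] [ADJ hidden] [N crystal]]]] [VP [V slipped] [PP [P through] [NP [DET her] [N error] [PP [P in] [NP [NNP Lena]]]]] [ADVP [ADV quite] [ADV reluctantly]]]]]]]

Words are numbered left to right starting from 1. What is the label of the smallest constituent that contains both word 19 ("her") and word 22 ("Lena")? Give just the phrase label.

Both words fall inside [NP her error in Lena] (words 19–22), and no smaller constituent contains them both. Label: NP.

NP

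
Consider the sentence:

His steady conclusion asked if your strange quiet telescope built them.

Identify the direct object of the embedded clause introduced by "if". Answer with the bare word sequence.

"built" heads the VP of the embedded clause introduced by "if", and "them" is its direct object.

them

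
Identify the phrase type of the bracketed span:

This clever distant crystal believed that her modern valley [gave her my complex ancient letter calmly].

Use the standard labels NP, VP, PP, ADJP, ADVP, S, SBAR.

VP

The bracketed span "gave her my complex ancient letter calmly" is headed by "gave", making it a verb phrase (VP).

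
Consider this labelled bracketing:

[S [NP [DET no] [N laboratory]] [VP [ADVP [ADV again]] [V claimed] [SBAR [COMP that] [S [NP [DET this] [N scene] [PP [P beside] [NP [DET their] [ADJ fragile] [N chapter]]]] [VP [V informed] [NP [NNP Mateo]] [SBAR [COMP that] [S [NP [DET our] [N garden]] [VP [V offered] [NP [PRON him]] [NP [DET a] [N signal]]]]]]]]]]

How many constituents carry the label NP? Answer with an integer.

7

Scanning left to right, an opening `[NP` appears at word positions 1, 6, 9, 13, 15, 18, 19 — 7 in total.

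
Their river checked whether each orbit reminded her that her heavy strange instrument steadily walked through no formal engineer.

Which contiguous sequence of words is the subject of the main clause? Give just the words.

their river

The subject of the main clause is the NP immediately before the verb "checked": "their river".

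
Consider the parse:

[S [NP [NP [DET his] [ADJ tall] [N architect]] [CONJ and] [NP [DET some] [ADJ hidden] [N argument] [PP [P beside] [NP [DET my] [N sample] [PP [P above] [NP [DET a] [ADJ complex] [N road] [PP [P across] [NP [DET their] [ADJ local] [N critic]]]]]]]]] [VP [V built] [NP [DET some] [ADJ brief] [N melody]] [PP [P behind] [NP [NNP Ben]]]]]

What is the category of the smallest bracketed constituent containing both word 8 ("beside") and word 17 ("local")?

PP

The smallest bracket enclosing both words is [PP beside my sample above a complex road across their local critic], so the label is PP.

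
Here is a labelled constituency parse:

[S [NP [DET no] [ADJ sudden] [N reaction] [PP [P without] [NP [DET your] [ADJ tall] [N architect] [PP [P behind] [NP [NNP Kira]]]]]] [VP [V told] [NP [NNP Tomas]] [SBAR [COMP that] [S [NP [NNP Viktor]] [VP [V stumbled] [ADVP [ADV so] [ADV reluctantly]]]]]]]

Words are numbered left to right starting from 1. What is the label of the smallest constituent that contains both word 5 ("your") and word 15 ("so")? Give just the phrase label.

S

Word 5 lies under S → NP → PP → NP → DET; word 15 lies under S → VP → SBAR → S → VP → ADVP → ADV. The lowest shared node is the S.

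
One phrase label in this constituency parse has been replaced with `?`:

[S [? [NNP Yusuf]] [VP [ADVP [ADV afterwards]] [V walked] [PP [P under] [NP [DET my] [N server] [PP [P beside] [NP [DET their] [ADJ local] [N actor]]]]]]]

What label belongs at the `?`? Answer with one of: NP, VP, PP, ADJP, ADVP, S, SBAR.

NP

Looking at what the `?` directly dominates — NNP 'Yusuf' — this is a noun phrase (NP).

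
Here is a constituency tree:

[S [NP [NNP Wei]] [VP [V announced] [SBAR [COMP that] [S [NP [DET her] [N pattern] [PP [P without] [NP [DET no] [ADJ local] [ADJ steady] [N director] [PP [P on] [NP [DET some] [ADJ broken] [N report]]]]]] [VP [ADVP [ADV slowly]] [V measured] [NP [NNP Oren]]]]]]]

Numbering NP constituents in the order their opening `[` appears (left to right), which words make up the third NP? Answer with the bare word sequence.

The NP opening brackets appear, in order, over: "Wei"; "her pattern without no local steady director on some broken report"; "no local steady director on some broken report"; "some broken report"; "Oren". The third one spans "no local steady director on some broken report".

no local steady director on some broken report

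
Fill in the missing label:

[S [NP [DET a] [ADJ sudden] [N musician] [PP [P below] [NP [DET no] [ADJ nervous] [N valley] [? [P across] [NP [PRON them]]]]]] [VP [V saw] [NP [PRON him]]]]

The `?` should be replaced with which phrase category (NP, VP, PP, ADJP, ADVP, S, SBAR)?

Looking at what the `?` directly dominates — P 'across', NP — this is a prepositional phrase (PP).

PP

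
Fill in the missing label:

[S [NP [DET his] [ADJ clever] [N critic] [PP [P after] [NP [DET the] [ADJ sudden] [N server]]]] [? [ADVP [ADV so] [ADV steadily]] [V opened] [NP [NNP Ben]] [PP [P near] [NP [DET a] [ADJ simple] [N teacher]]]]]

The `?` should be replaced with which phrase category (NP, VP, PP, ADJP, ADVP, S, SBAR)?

Looking at what the `?` directly dominates — ADVP, V 'opened', NP, PP — this is a verb phrase (VP).

VP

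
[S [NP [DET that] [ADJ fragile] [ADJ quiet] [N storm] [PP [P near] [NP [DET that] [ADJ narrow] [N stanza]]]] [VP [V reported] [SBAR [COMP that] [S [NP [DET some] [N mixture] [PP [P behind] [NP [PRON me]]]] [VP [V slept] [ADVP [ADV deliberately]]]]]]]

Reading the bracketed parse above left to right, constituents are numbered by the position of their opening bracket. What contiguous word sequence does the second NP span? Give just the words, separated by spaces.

The NP opening brackets appear, in order, over: "that fragile quiet storm near that narrow stanza"; "that narrow stanza"; "some mixture behind me"; "me". The second one spans "that narrow stanza".

that narrow stanza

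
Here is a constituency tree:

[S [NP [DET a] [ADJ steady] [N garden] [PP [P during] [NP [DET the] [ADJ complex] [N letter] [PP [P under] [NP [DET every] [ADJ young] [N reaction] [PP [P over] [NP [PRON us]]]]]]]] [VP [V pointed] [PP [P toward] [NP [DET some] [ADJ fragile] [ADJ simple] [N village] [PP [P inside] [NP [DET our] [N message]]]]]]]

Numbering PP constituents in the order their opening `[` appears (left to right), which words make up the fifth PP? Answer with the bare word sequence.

inside our message

Opening `[PP` markers occur at word positions 4, 8, 12, 15, 20; the fifth of these opens the constituent [PP inside our message].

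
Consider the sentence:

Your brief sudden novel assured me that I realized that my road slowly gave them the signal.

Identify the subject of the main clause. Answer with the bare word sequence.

your brief sudden novel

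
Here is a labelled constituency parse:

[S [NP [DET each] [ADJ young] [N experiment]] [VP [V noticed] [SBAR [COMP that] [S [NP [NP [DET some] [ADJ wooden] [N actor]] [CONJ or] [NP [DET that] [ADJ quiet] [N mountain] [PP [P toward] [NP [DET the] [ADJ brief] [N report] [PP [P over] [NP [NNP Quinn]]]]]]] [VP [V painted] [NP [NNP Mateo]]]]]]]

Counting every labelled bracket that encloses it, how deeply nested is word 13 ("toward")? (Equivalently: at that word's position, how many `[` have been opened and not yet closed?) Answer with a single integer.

8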